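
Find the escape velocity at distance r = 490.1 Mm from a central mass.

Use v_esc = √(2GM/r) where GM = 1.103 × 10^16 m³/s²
r = 490.1 Mm = 4.901 × 10^8 m
GM = 1.103 × 10^16 m³/s²
2GM/r = 2 × (1.103 × 10^16) / (4.901 × 10^8) = 4.50112 × 10^7 m²/s²
v_esc = √(2GM/r) = 6709.04 m/s ≈ 6.709 km/s

Final answer: 6.709 km/s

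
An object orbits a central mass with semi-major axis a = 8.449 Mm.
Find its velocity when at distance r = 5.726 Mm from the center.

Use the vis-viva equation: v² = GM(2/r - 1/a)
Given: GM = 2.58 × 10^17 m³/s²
a = 8.449 Mm = 8.449 × 10^6 m
r = 5.726 Mm = 5.726 × 10^6 m
GM = 2.58 × 10^17 m³/s²
2/r − 1/a = 3.49284 × 10^-7 − 1.18357 × 10^-7 = 2.30927 × 10^-7 m⁻¹
v² = GM (2/r − 1/a) = 5.95791 × 10^10 m²/s²
v = 244088 m/s ≈ 244.1 km/s

Final answer: 244.1 km/s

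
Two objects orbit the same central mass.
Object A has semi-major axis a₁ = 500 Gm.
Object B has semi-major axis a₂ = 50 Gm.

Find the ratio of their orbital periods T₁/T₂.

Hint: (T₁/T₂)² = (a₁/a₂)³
a₁ = 500 Gm = 5 × 10^11 m
a₂ = 50 Gm = 5 × 10^10 m
a₁/a₂ = 10
T₁/T₂ = (a₁/a₂)^(3/2) = (10)^1.5 = 31.6228

Final answer: T₁/T₂ = 31.62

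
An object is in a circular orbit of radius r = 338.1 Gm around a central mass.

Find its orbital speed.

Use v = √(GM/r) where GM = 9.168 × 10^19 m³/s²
r = 338.1 Gm = 3.381 × 10^11 m
GM = 9.168 × 10^19 m³/s²
GM/r = (9.168 × 10^19) / (3.381 × 10^11) = 2.71162 × 10^8 m²/s²
v = √(GM/r) = 16467 m/s ≈ 16.47 km/s

Final answer: 16.47 km/s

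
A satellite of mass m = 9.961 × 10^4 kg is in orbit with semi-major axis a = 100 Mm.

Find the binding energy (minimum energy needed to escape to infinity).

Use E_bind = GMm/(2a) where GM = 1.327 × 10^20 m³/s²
a = 100 Mm = 1 × 10^8 m
GM = 1.327 × 10^20 m³/s²
m = 9.961 × 10^4 kg
GMm = 1.327 × 10^20 × 99610 = 1.32182 × 10^25 m³·kg/s²
2a = 2 × 10^8 m
E_bind = GMm/(2a) = 6.60912 × 10^16 J ≈ 66.09 PJ

Final answer: 66.09 PJ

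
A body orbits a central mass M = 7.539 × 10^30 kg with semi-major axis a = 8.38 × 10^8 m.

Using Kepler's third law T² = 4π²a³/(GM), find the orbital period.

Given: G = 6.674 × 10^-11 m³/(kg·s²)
M = 7.539 × 10^30 kg
GM = G × M = 6.674 × 10^-11 × 7.539 × 10^30 = 5.03153 × 10^20 m³/s²
a = 8.38 × 10^8 m
a³ = 5.8848 × 10^26 m³
T = 2π √(a³/GM) = 2π √((5.8848 × 10^26) / (5.03153 × 10^20)) = 2π × 1081.47 s
T = 6795.1 s ≈ 1.888 hours

Final answer: 1.888 hours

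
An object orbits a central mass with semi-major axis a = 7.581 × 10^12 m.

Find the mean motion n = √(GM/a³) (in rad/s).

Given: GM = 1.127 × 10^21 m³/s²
a = 7.581 × 10^12 m
GM = 1.127 × 10^21 m³/s²
a³ = 4.35692 × 10^38 m³
GM/a³ = (1.127 × 10^21) / (4.35692 × 10^38) = 2.58669 × 10^-18 s⁻²
n = √(GM/a³) = 1.60832 × 10^-9 rad/s ≈ 1.608 × 10^-9 rad/s

Final answer: n = 1.608 × 10^-9 rad/s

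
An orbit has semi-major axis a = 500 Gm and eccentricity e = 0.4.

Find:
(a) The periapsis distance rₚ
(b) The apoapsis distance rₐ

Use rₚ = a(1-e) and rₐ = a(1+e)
a = 500 Gm = 5 × 10^11 m
e = 0.4:  1 − e = 0.6,  1 + e = 1.4
(a) rₚ = a(1 − e) = 5 × 10^11 m × 0.6 = 3 × 10^11 m ≈ 300 Gm
(b) rₐ = a(1 + e) = 5 × 10^11 m × 1.4 = 7 × 10^11 m ≈ 700 Gm

Final answer:
(a) rₚ = 300 Gm
(b) rₐ = 700 Gm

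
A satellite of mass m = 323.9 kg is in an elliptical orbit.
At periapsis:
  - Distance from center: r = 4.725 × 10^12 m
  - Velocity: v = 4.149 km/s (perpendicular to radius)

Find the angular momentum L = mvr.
r = 4.725 × 10^12 m
v = 4.149 km/s = 4149 m/s
vr = 4149 × 4.725 × 10^12 = 1.9604 × 10^16 m²/s
L = m × vr = 323.9 × 1.9604 × 10^16 = 6.34974 × 10^18 kg·m²/s ≈ 6.35 × 10^18 kg·m²/s

Final answer: L = 6.35 × 10^18 kg·m²/s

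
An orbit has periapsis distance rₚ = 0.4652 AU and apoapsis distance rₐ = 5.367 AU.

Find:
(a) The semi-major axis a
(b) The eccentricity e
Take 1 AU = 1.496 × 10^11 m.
rₚ = 0.4652 AU = 6.95939 × 10^10 m
rₐ = 5.367 AU = 8.02903 × 10^11 m
(a) a = (rₚ + rₐ)/2 = 4.36249 × 10^11 m ≈ 2.916 AU
(b) e = (rₐ − rₚ)/(rₐ + rₚ) = (7.33309 × 10^11) / (8.72497 × 10^11) = 0.840472

Final answer:
(a) a = 2.916 AU
(b) e = 0.8405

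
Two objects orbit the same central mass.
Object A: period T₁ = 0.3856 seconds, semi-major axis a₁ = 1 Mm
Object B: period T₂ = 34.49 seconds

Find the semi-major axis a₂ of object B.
T₁ = 0.3856 seconds
T₂ = 34.49 seconds
a₁ = 1 Mm = 1 × 10^6 m
Kepler's third law: (T₂/T₁)² = (a₂/a₁)³  ⇒  a₂ = a₁ (T₂/T₁)^(2/3)
T₂/T₁ = 89.445
(T₂/T₁)^(2/3) = 20.0003
a₂ = 1 × 10^6 m × 20.0003 = 2.00003 × 10^7 m ≈ 20 Mm

Final answer: a₂ = 20 Mm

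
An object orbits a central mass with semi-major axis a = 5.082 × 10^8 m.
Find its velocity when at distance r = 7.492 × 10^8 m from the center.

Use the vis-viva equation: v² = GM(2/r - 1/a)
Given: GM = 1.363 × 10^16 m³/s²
a = 5.082 × 10^8 m
r = 7.492 × 10^8 m
GM = 1.363 × 10^16 m³/s²
2/r − 1/a = 2.66951 × 10^-9 − 1.96773 × 10^-9 = 7.01785 × 10^-10 m⁻¹
v² = GM (2/r − 1/a) = 9.56533 × 10^6 m²/s²
v = 3092.79 m/s ≈ 3.093 km/s

Final answer: 3.093 km/s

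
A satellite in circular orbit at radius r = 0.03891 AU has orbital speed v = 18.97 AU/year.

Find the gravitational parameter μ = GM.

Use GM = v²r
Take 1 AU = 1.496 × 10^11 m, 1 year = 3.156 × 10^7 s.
r = 0.03891 AU = 5.82094 × 10^9 m
v = 18.97 AU/year = 89921.2 m/s
v² = 8.08582 × 10^9 m²/s²
GM = v²r = 8.08582 × 10^9 × 5.82094 × 10^9 = 4.7067 × 10^19 m³/s²
GM ≈ 4.707 × 10^19 m³/s²

Final answer: GM = 4.707 × 10^19 m³/s²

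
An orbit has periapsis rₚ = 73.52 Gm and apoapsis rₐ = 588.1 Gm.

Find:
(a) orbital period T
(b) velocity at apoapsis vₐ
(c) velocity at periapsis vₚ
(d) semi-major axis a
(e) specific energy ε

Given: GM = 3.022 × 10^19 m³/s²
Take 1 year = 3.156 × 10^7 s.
rₚ = 73.52 Gm = 7.352 × 10^10 m
rₐ = 588.1 Gm = 5.881 × 10^11 m
GM = 3.022 × 10^19 m³/s²
a = (rₚ + rₐ)/2 = 3.3081 × 10^11 m
e = (rₐ − rₚ)/(rₐ + rₚ) = (5.1458 × 10^11) / (6.6162 × 10^11) = 0.777758
(a) a³ = 3.62023 × 10^34 m³;  T = 2π √(a³/GM) = 2π × 3.46115 × 10^7 s = 2.17471 × 10^8 s ≈ 6.891 years
(b) vₐ² = GM (2/rₐ − 1/a) = 3.022 × 10^19 × (3.40078 × 10^-12 − 3.02288 × 10^-12) = 1.14201 × 10^7 m²/s²;  vₐ = 3379.36 m/s ≈ 3.379 km/s
(c) vₚ² = GM (2/rₚ − 1/a) = 3.022 × 10^19 × (2.72035 × 10^-11 − 3.02288 × 10^-12) = 7.30738 × 10^8 m²/s²;  vₚ = 27032.2 m/s ≈ 27.03 km/s
(d) a = 3.3081 × 10^11 m ≈ 330.8 Gm
(e) 2a = 6.6162 × 10^11 m;  ε = −GM/(2a) = -4.56758 × 10^7 J/kg ≈ -45.68 MJ/kg

Final answer:
(a) orbital period T = 6.891 years
(b) velocity at apoapsis vₐ = 3.379 km/s
(c) velocity at periapsis vₚ = 27.03 km/s
(d) semi-major axis a = 330.8 Gm
(e) specific energy ε = -45.68 MJ/kg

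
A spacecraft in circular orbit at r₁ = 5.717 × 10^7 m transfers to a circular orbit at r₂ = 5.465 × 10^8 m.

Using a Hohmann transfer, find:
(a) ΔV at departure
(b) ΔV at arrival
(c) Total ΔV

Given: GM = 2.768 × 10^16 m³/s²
r₁ = 5.717 × 10^7 m
r₂ = 5.465 × 10^8 m
GM = 2.768 × 10^16 m³/s²
Transfer ellipse: a_t = (r₁ + r₂)/2 = 3.01835 × 10^8 m
Circular speed at r₁: v₁ = √(GM/r₁) = 22003.9 m/s
Transfer speed at r₁ (periapsis): v₁ₜ = √(GM(2/r₁ − 1/a_t)) = 29608 m/s
(a) ΔV₁ = v₁ₜ − v₁ = 7604.15 m/s ≈ 7.604 km/s
Circular speed at r₂: v₂ = √(GM/r₂) = 7116.85 m/s
Transfer speed at r₂ (apoapsis): v₂ₜ = √(GM(2/r₂ − 1/a_t)) = 3097.33 m/s
(b) ΔV₂ = v₂ − v₂ₜ = 4019.52 m/s ≈ 4.02 km/s
(c) ΔV_total = ΔV₁ + ΔV₂ = 11623.7 m/s ≈ 11.62 km/s

Final answer:
(a) ΔV₁ = 7.604 km/s
(b) ΔV₂ = 4.02 km/s
(c) ΔV_total = 11.62 km/s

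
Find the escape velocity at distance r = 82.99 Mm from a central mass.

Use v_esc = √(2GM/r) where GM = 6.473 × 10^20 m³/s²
r = 82.99 Mm = 8.299 × 10^7 m
GM = 6.473 × 10^20 m³/s²
2GM/r = 2 × (6.473 × 10^20) / (8.299 × 10^7) = 1.55995 × 10^13 m²/s²
v_esc = √(2GM/r) = 3.94962 × 10^6 m/s ≈ 3950 km/s

Final answer: 3950 km/s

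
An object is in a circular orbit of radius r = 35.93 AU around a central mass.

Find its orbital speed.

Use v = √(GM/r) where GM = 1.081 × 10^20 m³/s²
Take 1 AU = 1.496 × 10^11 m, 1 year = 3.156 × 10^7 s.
r = 35.93 AU = 5.37513 × 10^12 m
GM = 1.081 × 10^20 m³/s²
GM/r = (1.081 × 10^20) / (5.37513 × 10^12) = 2.01111 × 10^7 m²/s²
v = √(GM/r) = 4484.55 m/s ≈ 0.9461 AU/year

Final answer: 0.9461 AU/year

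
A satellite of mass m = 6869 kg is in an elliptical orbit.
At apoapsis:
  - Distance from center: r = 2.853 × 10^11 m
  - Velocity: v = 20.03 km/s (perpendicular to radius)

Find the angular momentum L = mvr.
r = 2.853 × 10^11 m
v = 20.03 km/s = 20030 m/s
vr = 20030 × 2.853 × 10^11 = 5.71456 × 10^15 m²/s
L = m × vr = 6869 × 5.71456 × 10^15 = 3.92533 × 10^19 kg·m²/s ≈ 3.925 × 10^19 kg·m²/s

Final answer: L = 3.925 × 10^19 kg·m²/s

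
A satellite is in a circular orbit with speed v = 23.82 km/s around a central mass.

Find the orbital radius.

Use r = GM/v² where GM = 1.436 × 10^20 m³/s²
v = 23.82 km/s = 23820 m/s
GM = 1.436 × 10^20 m³/s²
v² = 5.67392 × 10^8 m²/s²
r = GM/v² = (1.436 × 10^20) / (5.67392 × 10^8) = 2.53088 × 10^11 m ≈ 2.531 × 10^11 m

Final answer: 2.531 × 10^11 m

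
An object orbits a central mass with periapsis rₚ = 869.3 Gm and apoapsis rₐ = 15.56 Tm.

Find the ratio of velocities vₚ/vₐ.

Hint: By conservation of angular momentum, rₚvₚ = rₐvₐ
rₚ = 869.3 Gm = 8.693 × 10^11 m
rₐ = 15.56 Tm = 1.556 × 10^13 m
rₚvₚ = rₐvₐ  ⇒  vₚ/vₐ = rₐ/rₚ
vₚ/vₐ = (1.556 × 10^13) / (8.693 × 10^11) = 17.8995

Final answer: vₚ/vₐ = 17.9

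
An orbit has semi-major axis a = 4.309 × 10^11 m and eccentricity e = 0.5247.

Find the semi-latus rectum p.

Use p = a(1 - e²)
a = 4.309 × 10^11 m
e = 0.5247,  e² = 0.27531,  1 − e² = 0.72469
p = a(1 − e²) = 4.309 × 10^11 m × 0.72469 = 3.12269 × 10^11 m ≈ 3.123 × 10^11 m

Final answer: p = 3.123 × 10^11 m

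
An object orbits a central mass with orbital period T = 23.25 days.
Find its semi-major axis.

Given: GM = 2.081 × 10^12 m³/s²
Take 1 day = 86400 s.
T = 23.25 days = 2.0088 × 10^6 s
GM = 2.081 × 10^12 m³/s²
Kepler's third law: a³ = GM T² / (4π²)
T² = 4.03528 × 10^12 s²
a³ = (2.081 × 10^12) × (4.03528 × 10^12) / (4π²) = 2.12709 × 10^23 m³
a = (a³)^(1/3) = 5.96937 × 10^7 m ≈ 59.69 Mm

Final answer: 59.69 Mm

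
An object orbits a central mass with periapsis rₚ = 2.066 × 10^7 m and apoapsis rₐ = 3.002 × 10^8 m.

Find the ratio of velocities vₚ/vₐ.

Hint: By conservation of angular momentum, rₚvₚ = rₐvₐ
rₚ = 2.066 × 10^7 m
rₐ = 3.002 × 10^8 m
rₚvₚ = rₐvₐ  ⇒  vₚ/vₐ = rₐ/rₚ
vₚ/vₐ = (3.002 × 10^8) / (2.066 × 10^7) = 14.5305

Final answer: vₚ/vₐ = 14.53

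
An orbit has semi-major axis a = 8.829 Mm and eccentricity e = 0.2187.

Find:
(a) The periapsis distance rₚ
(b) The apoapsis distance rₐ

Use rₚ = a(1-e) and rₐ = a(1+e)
a = 8.829 Mm = 8.829 × 10^6 m
e = 0.2187:  1 − e = 0.7813,  1 + e = 1.2187
(a) rₚ = a(1 − e) = 8.829 × 10^6 m × 0.7813 = 6.8981 × 10^6 m ≈ 6.898 Mm
(b) rₐ = a(1 + e) = 8.829 × 10^6 m × 1.2187 = 1.07599 × 10^7 m ≈ 10.76 Mm

Final answer:
(a) rₚ = 6.898 Mm
(b) rₐ = 10.76 Mm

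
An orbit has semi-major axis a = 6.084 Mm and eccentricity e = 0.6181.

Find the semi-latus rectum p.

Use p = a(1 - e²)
a = 6.084 Mm = 6.084 × 10^6 m
e = 0.6181,  e² = 0.382048,  1 − e² = 0.617952
p = a(1 − e²) = 6.084 × 10^6 m × 0.617952 = 3.75962 × 10^6 m ≈ 3.76 Mm

Final answer: p = 3.76 Mm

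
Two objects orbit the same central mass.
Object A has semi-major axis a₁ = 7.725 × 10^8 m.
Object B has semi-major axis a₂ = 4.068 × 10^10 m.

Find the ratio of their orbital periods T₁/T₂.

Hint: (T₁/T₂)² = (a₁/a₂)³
a₁ = 7.725 × 10^8 m
a₂ = 4.068 × 10^10 m
a₁/a₂ = 0.0189897
T₁/T₂ = (a₁/a₂)^(3/2) = (0.0189897)^1.5 = 0.00261683

Final answer: T₁/T₂ = 0.002617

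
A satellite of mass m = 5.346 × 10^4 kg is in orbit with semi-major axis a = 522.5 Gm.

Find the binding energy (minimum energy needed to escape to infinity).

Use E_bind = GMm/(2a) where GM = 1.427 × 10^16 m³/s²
a = 522.5 Gm = 5.225 × 10^11 m
GM = 1.427 × 10^16 m³/s²
m = 5.346 × 10^4 kg
GMm = 1.427 × 10^16 × 53460 = 7.62874 × 10^20 m³·kg/s²
2a = 1.045 × 10^12 m
E_bind = GMm/(2a) = 7.30023 × 10^8 J ≈ 730 MJ

Final answer: 730 MJ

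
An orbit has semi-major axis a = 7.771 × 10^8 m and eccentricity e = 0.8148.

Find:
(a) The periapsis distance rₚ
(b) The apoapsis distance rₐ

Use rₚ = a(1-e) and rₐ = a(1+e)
a = 7.771 × 10^8 m
e = 0.8148:  1 − e = 0.1852,  1 + e = 1.8148
(a) rₚ = a(1 − e) = 7.771 × 10^8 m × 0.1852 = 1.43919 × 10^8 m ≈ 1.439 × 10^8 m
(b) rₐ = a(1 + e) = 7.771 × 10^8 m × 1.8148 = 1.41028 × 10^9 m ≈ 1.41 × 10^9 m

Final answer:
(a) rₚ = 1.439 × 10^8 m
(b) rₐ = 1.41 × 10^9 m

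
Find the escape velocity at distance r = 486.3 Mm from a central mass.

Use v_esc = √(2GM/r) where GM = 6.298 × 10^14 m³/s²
r = 486.3 Mm = 4.863 × 10^8 m
GM = 6.298 × 10^14 m³/s²
2GM/r = 2 × (6.298 × 10^14) / (4.863 × 10^8) = 2.59017 × 10^6 m²/s²
v_esc = √(2GM/r) = 1609.4 m/s ≈ 1.609 km/s

Final answer: 1.609 km/s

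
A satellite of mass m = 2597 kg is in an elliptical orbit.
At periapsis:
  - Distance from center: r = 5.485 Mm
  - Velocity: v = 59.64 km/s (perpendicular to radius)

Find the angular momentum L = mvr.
r = 5.485 Mm = 5.485 × 10^6 m
v = 59.64 km/s = 59640 m/s
vr = 59640 × 5.485 × 10^6 = 3.27125 × 10^11 m²/s
L = m × vr = 2597 × 3.27125 × 10^11 = 8.49545 × 10^14 kg·m²/s ≈ 8.495 × 10^14 kg·m²/s

Final answer: L = 8.495 × 10^14 kg·m²/s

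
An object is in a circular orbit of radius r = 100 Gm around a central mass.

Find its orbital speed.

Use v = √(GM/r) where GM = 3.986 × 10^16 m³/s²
r = 100 Gm = 1 × 10^11 m
GM = 3.986 × 10^16 m³/s²
GM/r = (3.986 × 10^16) / (1 × 10^11) = 398600 m²/s²
v = √(GM/r) = 631.348 m/s ≈ 631.3 m/s

Final answer: 631.3 m/s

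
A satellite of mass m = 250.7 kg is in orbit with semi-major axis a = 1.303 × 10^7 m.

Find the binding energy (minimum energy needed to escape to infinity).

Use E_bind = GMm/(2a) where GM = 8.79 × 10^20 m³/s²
a = 1.303 × 10^7 m
GM = 8.79 × 10^20 m³/s²
m = 250.7 kg
GMm = 8.79 × 10^20 × 250.7 = 2.20365 × 10^23 m³·kg/s²
2a = 2.606 × 10^7 m
E_bind = GMm/(2a) = 8.45607 × 10^15 J ≈ 8.456 PJ

Final answer: 8.456 PJ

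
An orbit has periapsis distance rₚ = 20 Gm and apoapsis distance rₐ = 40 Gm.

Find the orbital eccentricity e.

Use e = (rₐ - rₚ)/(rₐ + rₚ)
rₚ = 20 Gm = 2 × 10^10 m
rₐ = 40 Gm = 4 × 10^10 m
rₐ − rₚ = 2 × 10^10 m
rₐ + rₚ = 6 × 10^10 m
e = (rₐ − rₚ)/(rₐ + rₚ) = 0.333333

Final answer: e = 0.3333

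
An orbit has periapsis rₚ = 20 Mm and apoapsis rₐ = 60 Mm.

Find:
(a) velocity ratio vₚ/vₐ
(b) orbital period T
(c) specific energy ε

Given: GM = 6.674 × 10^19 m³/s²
rₚ = 20 Mm = 2 × 10^7 m
rₐ = 60 Mm = 6 × 10^7 m
GM = 6.674 × 10^19 m³/s²
a = (rₚ + rₐ)/2 = 4 × 10^7 m
e = (rₐ − rₚ)/(rₐ + rₚ) = (4 × 10^7) / (8 × 10^7) = 0.5
(a) vₚ/vₐ = rₐ/rₚ (angular momentum) = (6 × 10^7) / (2 × 10^7) = 3 ≈ 3
(b) a³ = 6.4 × 10^22 m³;  T = 2π √(a³/GM) = 2π × 30.9668 s = 194.57 s ≈ 3.243 minutes
(c) 2a = 8 × 10^7 m;  ε = −GM/(2a) = -8.3425 × 10^11 J/kg ≈ -834.2 GJ/kg

Final answer:
(a) velocity ratio vₚ/vₐ = 3
(b) orbital period T = 3.243 minutes
(c) specific energy ε = -834.2 GJ/kg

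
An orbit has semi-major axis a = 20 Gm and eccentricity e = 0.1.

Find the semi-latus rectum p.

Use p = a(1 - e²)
a = 20 Gm = 2 × 10^10 m
e = 0.1,  e² = 0.01,  1 − e² = 0.99
p = a(1 − e²) = 2 × 10^10 m × 0.99 = 1.98 × 10^10 m ≈ 19.8 Gm

Final answer: p = 19.8 Gm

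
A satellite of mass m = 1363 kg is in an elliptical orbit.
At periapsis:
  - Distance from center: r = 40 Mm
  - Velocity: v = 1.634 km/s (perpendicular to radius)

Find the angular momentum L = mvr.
r = 40 Mm = 4 × 10^7 m
v = 1.634 km/s = 1634 m/s
vr = 1634 × 4 × 10^7 = 6.536 × 10^10 m²/s
L = m × vr = 1363 × 6.536 × 10^10 = 8.90857 × 10^13 kg·m²/s ≈ 8.909 × 10^13 kg·m²/s

Final answer: L = 8.909 × 10^13 kg·m²/s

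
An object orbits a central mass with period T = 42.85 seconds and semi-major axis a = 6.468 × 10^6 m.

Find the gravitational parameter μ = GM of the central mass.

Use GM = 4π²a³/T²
T = 42.85 seconds
a = 6.468 × 10^6 m
a³ = 2.70589 × 10^20 m³
T² = 1836.12 s²
GM = 4π² × (2.70589 × 10^20) / 1836.12 = 5.81792 × 10^18 m³/s²
GM ≈ 5.818 × 10^18 m³/s²

Final answer: GM = 5.818 × 10^18 m³/s²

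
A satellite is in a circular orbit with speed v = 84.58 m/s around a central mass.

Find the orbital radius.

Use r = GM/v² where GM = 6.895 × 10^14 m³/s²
v = 84.58 m/s
GM = 6.895 × 10^14 m³/s²
v² = 7153.78 m²/s²
r = GM/v² = (6.895 × 10^14) / 7153.78 = 9.63827 × 10^10 m ≈ 9.638 × 10^10 m

Final answer: 9.638 × 10^10 m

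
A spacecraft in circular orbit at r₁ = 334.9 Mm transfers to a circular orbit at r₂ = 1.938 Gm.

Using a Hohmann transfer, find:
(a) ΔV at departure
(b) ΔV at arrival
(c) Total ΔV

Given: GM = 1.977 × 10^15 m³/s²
r₁ = 334.9 Mm = 3.349 × 10^8 m
r₂ = 1.938 Gm = 1.938 × 10^9 m
GM = 1.977 × 10^15 m³/s²
Transfer ellipse: a_t = (r₁ + r₂)/2 = 1.13645 × 10^9 m
Circular speed at r₁: v₁ = √(GM/r₁) = 2429.66 m/s
Transfer speed at r₁ (periapsis): v₁ₜ = √(GM(2/r₁ − 1/a_t)) = 3172.83 m/s
(a) ΔV₁ = v₁ₜ − v₁ = 743.174 m/s ≈ 743.2 m/s
Circular speed at r₂: v₂ = √(GM/r₂) = 1010.01 m/s
Transfer speed at r₂ (apoapsis): v₂ₜ = √(GM(2/r₂ − 1/a_t)) = 548.288 m/s
(b) ΔV₂ = v₂ − v₂ₜ = 461.724 m/s ≈ 461.7 m/s
(c) ΔV_total = ΔV₁ + ΔV₂ = 1204.9 m/s ≈ 1.205 km/s

Final answer:
(a) ΔV₁ = 743.2 m/s
(b) ΔV₂ = 461.7 m/s
(c) ΔV_total = 1.205 km/s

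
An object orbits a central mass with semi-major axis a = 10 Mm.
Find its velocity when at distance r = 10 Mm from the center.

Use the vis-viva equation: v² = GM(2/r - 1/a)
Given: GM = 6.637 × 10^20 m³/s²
a = 10 Mm = 1 × 10^7 m
r = 10 Mm = 1 × 10^7 m
GM = 6.637 × 10^20 m³/s²
2/r − 1/a = 2 × 10^-7 − 1 × 10^-7 = 1 × 10^-7 m⁻¹
v² = GM (2/r − 1/a) = 6.637 × 10^13 m²/s²
v = 8.14678 × 10^6 m/s ≈ 8147 km/s

Final answer: 8147 km/s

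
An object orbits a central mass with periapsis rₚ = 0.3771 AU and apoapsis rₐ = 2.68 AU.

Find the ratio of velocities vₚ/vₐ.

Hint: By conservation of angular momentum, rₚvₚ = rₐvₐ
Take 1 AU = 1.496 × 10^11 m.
rₚ = 0.3771 AU = 5.64142 × 10^10 m
rₐ = 2.68 AU = 4.00928 × 10^11 m
rₚvₚ = rₐvₐ  ⇒  vₚ/vₐ = rₐ/rₚ
vₚ/vₐ = (4.00928 × 10^11) / (5.64142 × 10^10) = 7.10687

Final answer: vₚ/vₐ = 7.107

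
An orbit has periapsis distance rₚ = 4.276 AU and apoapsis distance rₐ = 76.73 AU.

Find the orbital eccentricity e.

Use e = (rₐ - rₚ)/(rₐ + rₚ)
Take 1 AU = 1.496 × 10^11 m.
rₚ = 4.276 AU = 6.3969 × 10^11 m
rₐ = 76.73 AU = 1.14788 × 10^13 m
rₐ − rₚ = 1.08391 × 10^13 m
rₐ + rₚ = 1.21185 × 10^13 m
e = (rₐ − rₚ)/(rₐ + rₚ) = 0.894428

Final answer: e = 0.8944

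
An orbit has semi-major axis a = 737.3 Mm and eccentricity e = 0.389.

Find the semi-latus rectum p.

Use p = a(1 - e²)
a = 737.3 Mm = 7.373 × 10^8 m
e = 0.389,  e² = 0.151321,  1 − e² = 0.848679
p = a(1 − e²) = 7.373 × 10^8 m × 0.848679 = 6.25731 × 10^8 m ≈ 625.7 Mm

Final answer: p = 625.7 Mm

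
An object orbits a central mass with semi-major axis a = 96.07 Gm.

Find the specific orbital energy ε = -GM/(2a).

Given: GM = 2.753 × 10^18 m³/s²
a = 96.07 Gm = 9.607 × 10^10 m
GM = 2.753 × 10^18 m³/s²
2a = 1.9214 × 10^11 m
ε = −GM/(2a) = -1.43281 × 10^7 J/kg ≈ -14.33 MJ/kg

Final answer: -14.33 MJ/kg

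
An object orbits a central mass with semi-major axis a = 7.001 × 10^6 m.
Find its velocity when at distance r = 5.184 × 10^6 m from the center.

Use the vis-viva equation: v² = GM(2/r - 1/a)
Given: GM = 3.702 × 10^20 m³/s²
a = 7.001 × 10^6 m
r = 5.184 × 10^6 m
GM = 3.702 × 10^20 m³/s²
2/r − 1/a = 3.85802 × 10^-7 − 1.42837 × 10^-7 = 2.42966 × 10^-7 m⁻¹
v² = GM (2/r − 1/a) = 8.99459 × 10^13 m²/s²
v = 9.48398 × 10^6 m/s ≈ 9484 km/s

Final answer: 9484 km/s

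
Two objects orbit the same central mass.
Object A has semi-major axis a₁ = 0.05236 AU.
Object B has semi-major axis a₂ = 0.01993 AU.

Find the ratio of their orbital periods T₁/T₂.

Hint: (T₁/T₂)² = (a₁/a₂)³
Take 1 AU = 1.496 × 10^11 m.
a₁ = 0.05236 AU = 7.83306 × 10^9 m
a₂ = 0.01993 AU = 2.98153 × 10^9 m
a₁/a₂ = 2.6272
T₁/T₂ = (a₁/a₂)^(3/2) = (2.6272)^1.5 = 4.25832

Final answer: T₁/T₂ = 4.258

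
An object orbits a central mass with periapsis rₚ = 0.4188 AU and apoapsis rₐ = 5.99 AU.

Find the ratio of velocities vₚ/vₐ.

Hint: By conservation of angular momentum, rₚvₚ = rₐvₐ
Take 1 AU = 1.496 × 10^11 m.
rₚ = 0.4188 AU = 6.26525 × 10^10 m
rₐ = 5.99 AU = 8.96104 × 10^11 m
rₚvₚ = rₐvₐ  ⇒  vₚ/vₐ = rₐ/rₚ
vₚ/vₐ = (8.96104 × 10^11) / (6.26525 × 10^10) = 14.3028

Final answer: vₚ/vₐ = 14.3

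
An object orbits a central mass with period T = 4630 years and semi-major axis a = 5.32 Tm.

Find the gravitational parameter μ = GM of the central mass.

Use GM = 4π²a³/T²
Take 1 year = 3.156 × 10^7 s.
T = 4630 years = 1.46123 × 10^11 s
a = 5.32 Tm = 5.32 × 10^12 m
a³ = 1.50569 × 10^38 m³
T² = 2.13519 × 10^22 s²
GM = 4π² × (1.50569 × 10^38) / (2.13519 × 10^22) = 2.78393 × 10^17 m³/s²
GM ≈ 2.784 × 10^17 m³/s²

Final answer: GM = 2.784 × 10^17 m³/s²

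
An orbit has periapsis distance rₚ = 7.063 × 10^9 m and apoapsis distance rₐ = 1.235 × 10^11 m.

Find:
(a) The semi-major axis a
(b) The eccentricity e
rₚ = 7.063 × 10^9 m
rₐ = 1.235 × 10^11 m
(a) a = (rₚ + rₐ)/2 = 6.52815 × 10^10 m ≈ 6.528 × 10^10 m
(b) e = (rₐ − rₚ)/(rₐ + rₚ) = (1.16437 × 10^11) / (1.30563 × 10^11) = 0.891807

Final answer:
(a) a = 6.528 × 10^10 m
(b) e = 0.8918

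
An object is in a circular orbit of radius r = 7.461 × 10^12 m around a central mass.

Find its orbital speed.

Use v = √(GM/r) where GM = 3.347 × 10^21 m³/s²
r = 7.461 × 10^12 m
GM = 3.347 × 10^21 m³/s²
GM/r = (3.347 × 10^21) / (7.461 × 10^12) = 4.48599 × 10^8 m²/s²
v = √(GM/r) = 21180.2 m/s ≈ 21.18 km/s

Final answer: 21.18 km/s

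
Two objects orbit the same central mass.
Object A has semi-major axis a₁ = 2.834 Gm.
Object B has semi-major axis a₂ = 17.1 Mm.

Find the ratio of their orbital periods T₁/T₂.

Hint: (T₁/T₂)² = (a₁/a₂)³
a₁ = 2.834 Gm = 2.834 × 10^9 m
a₂ = 17.1 Mm = 1.71 × 10^7 m
a₁/a₂ = 165.731
T₁/T₂ = (a₁/a₂)^(3/2) = (165.731)^1.5 = 2133.56

Final answer: T₁/T₂ = 2134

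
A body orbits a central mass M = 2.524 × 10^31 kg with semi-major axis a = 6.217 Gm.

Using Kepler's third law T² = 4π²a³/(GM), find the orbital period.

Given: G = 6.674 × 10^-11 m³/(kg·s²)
M = 2.524 × 10^31 kg
GM = G × M = 6.674 × 10^-11 × 2.524 × 10^31 = 1.68452 × 10^21 m³/s²
a = 6.217 Gm = 6.217 × 10^9 m
a³ = 2.40294 × 10^29 m³
T = 2π √(a³/GM) = 2π √((2.40294 × 10^29) / (1.68452 × 10^21)) = 2π × 11943.6 s
T = 75043.6 s ≈ 20.85 hours

Final answer: 20.85 hours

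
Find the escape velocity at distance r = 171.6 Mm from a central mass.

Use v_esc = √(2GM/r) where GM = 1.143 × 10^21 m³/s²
r = 171.6 Mm = 1.716 × 10^8 m
GM = 1.143 × 10^21 m³/s²
2GM/r = 2 × (1.143 × 10^21) / (1.716 × 10^8) = 1.33217 × 10^13 m²/s²
v_esc = √(2GM/r) = 3.64989 × 10^6 m/s ≈ 3650 km/s

Final answer: 3650 km/s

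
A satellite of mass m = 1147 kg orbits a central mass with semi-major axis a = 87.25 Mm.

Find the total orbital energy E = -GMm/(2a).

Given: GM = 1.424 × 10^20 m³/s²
a = 87.25 Mm = 8.725 × 10^7 m
GM = 1.424 × 10^20 m³/s²
2a = 1.745 × 10^8 m
GMm = 1.424 × 10^20 × 1147 = 1.63333 × 10^23 m³·kg/s²
E = −GMm/(2a) = -9.36005 × 10^14 J ≈ -936 TJ

Final answer: -936 TJ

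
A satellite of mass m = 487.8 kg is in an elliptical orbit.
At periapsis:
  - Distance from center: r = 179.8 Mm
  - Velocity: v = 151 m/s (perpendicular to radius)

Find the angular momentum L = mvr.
r = 179.8 Mm = 1.798 × 10^8 m
v = 151 m/s
vr = 151 × 1.798 × 10^8 = 2.71498 × 10^10 m²/s
L = m × vr = 487.8 × 2.71498 × 10^10 = 1.32437 × 10^13 kg·m²/s ≈ 1.324 × 10^13 kg·m²/s

Final answer: L = 1.324 × 10^13 kg·m²/s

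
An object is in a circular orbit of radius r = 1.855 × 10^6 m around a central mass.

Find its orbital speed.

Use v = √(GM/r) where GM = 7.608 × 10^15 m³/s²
r = 1.855 × 10^6 m
GM = 7.608 × 10^15 m³/s²
GM/r = (7.608 × 10^15) / (1.855 × 10^6) = 4.10135 × 10^9 m²/s²
v = √(GM/r) = 64041.8 m/s ≈ 64.04 km/s

Final answer: 64.04 km/s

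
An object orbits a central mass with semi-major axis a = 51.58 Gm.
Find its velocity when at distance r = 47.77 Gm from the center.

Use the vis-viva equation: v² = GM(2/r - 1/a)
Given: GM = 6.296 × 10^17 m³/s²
a = 51.58 Gm = 5.158 × 10^10 m
r = 47.77 Gm = 4.777 × 10^10 m
GM = 6.296 × 10^17 m³/s²
2/r − 1/a = 4.18673 × 10^-11 − 1.93874 × 10^-11 = 2.24799 × 10^-11 m⁻¹
v² = GM (2/r − 1/a) = 1.41534 × 10^7 m²/s²
v = 3762.09 m/s ≈ 3.762 km/s

Final answer: 3.762 km/s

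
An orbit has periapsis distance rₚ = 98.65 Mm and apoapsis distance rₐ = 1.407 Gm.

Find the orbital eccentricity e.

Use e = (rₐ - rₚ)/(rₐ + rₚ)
rₚ = 98.65 Mm = 9.865 × 10^7 m
rₐ = 1.407 Gm = 1.407 × 10^9 m
rₐ − rₚ = 1.30835 × 10^9 m
rₐ + rₚ = 1.50565 × 10^9 m
e = (rₐ − rₚ)/(rₐ + rₚ) = 0.86896

Final answer: e = 0.869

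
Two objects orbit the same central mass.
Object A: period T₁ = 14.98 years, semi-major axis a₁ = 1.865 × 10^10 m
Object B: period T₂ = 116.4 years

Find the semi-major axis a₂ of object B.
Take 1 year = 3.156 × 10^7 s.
T₁ = 14.98 years = 4.72769 × 10^8 s
T₂ = 116.4 years = 3.67358 × 10^9 s
a₁ = 1.865 × 10^10 m
Kepler's third law: (T₂/T₁)² = (a₂/a₁)³  ⇒  a₂ = a₁ (T₂/T₁)^(2/3)
T₂/T₁ = 7.77036
(T₂/T₁)^(2/3) = 3.92308
a₂ = 1.865 × 10^10 m × 3.92308 = 7.31655 × 10^10 m ≈ 7.317 × 10^10 m

Final answer: a₂ = 7.317 × 10^10 m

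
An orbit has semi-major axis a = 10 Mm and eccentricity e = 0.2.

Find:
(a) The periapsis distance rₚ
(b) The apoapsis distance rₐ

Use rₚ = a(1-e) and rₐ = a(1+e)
a = 10 Mm = 1 × 10^7 m
e = 0.2:  1 − e = 0.8,  1 + e = 1.2
(a) rₚ = a(1 − e) = 1 × 10^7 m × 0.8 = 8 × 10^6 m ≈ 8 Mm
(b) rₐ = a(1 + e) = 1 × 10^7 m × 1.2 = 1.2 × 10^7 m ≈ 12 Mm

Final answer:
(a) rₚ = 8 Mm
(b) rₐ = 12 Mm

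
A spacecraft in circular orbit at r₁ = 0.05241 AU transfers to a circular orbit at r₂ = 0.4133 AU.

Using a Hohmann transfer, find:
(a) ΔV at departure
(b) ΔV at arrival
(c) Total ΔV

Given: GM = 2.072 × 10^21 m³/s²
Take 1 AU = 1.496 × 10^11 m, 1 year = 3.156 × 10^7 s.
r₁ = 0.05241 AU = 7.84054 × 10^9 m
r₂ = 0.4133 AU = 6.18297 × 10^10 m
GM = 2.072 × 10^21 m³/s²
Transfer ellipse: a_t = (r₁ + r₂)/2 = 3.48351 × 10^10 m
Circular speed at r₁: v₁ = √(GM/r₁) = 514070 m/s
Transfer speed at r₁ (periapsis): v₁ₜ = √(GM(2/r₁ − 1/a_t)) = 684876 m/s
(a) ΔV₁ = v₁ₜ − v₁ = 170806 m/s ≈ 36.03 AU/year
Circular speed at r₂: v₂ = √(GM/r₂) = 183061 m/s
Transfer speed at r₂ (apoapsis): v₂ₜ = √(GM(2/r₂ − 1/a_t)) = 86848.2 m/s
(b) ΔV₂ = v₂ − v₂ₜ = 96213.1 m/s ≈ 20.3 AU/year
(c) ΔV_total = ΔV₁ + ΔV₂ = 267019 m/s ≈ 56.33 AU/year

Final answer:
(a) ΔV₁ = 36.03 AU/year
(b) ΔV₂ = 20.3 AU/year
(c) ΔV_total = 56.33 AU/year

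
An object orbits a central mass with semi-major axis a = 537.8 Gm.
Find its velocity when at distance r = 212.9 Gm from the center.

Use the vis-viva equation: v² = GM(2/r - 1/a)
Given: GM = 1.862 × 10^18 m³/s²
a = 537.8 Gm = 5.378 × 10^11 m
r = 212.9 Gm = 2.129 × 10^11 m
GM = 1.862 × 10^18 m³/s²
2/r − 1/a = 9.39408 × 10^-12 − 1.85943 × 10^-12 = 7.53465 × 10^-12 m⁻¹
v² = GM (2/r − 1/a) = 1.40295 × 10^7 m²/s²
v = 3745.6 m/s ≈ 3.746 km/s

Final answer: 3.746 km/s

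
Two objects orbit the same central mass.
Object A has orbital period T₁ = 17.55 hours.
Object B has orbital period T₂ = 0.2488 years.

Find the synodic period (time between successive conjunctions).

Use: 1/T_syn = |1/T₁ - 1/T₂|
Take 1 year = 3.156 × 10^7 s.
T₁ = 17.55 hours = 63180 s
T₂ = 0.2488 years = 7.85213 × 10^6 s
1/T₁ = 1.58278 × 10^-5 s⁻¹
1/T₂ = 1.27354 × 10^-7 s⁻¹
|1/T₁ − 1/T₂| = 1.57004 × 10^-5 s⁻¹
T_syn = 1 / |1/T₁ − 1/T₂| = 63692.5 s ≈ 17.69 hours

Final answer: T_syn = 17.69 hours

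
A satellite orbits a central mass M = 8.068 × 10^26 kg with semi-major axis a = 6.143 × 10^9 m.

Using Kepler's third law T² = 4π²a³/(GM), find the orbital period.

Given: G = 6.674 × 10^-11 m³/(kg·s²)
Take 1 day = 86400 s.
M = 8.068 × 10^26 kg
GM = G × M = 6.674 × 10^-11 × 8.068 × 10^26 = 5.38458 × 10^16 m³/s²
a = 6.143 × 10^9 m
a³ = 2.31815 × 10^29 m³
T = 2π √(a³/GM) = 2π √((2.31815 × 10^29) / (5.38458 × 10^16)) = 2π × 2.07489 × 10^6 s
T = 1.30369 × 10^7 s ≈ 150.9 days

Final answer: 150.9 days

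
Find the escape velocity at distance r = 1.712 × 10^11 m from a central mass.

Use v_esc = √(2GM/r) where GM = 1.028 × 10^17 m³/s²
r = 1.712 × 10^11 m
GM = 1.028 × 10^17 m³/s²
2GM/r = 2 × (1.028 × 10^17) / (1.712 × 10^11) = 1.20093 × 10^6 m²/s²
v_esc = √(2GM/r) = 1095.87 m/s ≈ 1.096 km/s

Final answer: 1.096 km/s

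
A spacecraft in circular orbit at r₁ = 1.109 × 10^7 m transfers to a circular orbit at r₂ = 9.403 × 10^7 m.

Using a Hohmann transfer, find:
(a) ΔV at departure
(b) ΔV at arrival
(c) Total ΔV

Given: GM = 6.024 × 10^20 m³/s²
r₁ = 1.109 × 10^7 m
r₂ = 9.403 × 10^7 m
GM = 6.024 × 10^20 m³/s²
Transfer ellipse: a_t = (r₁ + r₂)/2 = 5.256 × 10^7 m
Circular speed at r₁: v₁ = √(GM/r₁) = 7.37016 × 10^6 m/s
Transfer speed at r₁ (periapsis): v₁ₜ = √(GM(2/r₁ − 1/a_t)) = 9.85785 × 10^6 m/s
(a) ΔV₁ = v₁ₜ − v₁ = 2.48769 × 10^6 m/s ≈ 2488 km/s
Circular speed at r₂: v₂ = √(GM/r₂) = 2.5311 × 10^6 m/s
Transfer speed at r₂ (apoapsis): v₂ₜ = √(GM(2/r₂ − 1/a_t)) = 1.16265 × 10^6 m/s
(b) ΔV₂ = v₂ − v₂ₜ = 1.36845 × 10^6 m/s ≈ 1368 km/s
(c) ΔV_total = ΔV₁ + ΔV₂ = 3.85615 × 10^6 m/s ≈ 3856 km/s

Final answer:
(a) ΔV₁ = 2488 km/s
(b) ΔV₂ = 1368 km/s
(c) ΔV_total = 3856 km/s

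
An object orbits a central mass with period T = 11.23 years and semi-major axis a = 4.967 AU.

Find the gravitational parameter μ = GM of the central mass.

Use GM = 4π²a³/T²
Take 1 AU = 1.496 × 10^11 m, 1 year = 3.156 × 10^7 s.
T = 11.23 years = 3.54419 × 10^8 s
a = 4.967 AU = 7.43063 × 10^11 m
a³ = 4.10277 × 10^35 m³
T² = 1.25613 × 10^17 s²
GM = 4π² × (4.10277 × 10^35) / (1.25613 × 10^17) = 1.28945 × 10^20 m³/s²
GM ≈ 1.289 × 10^20 m³/s²

Final answer: GM = 1.289 × 10^20 m³/s²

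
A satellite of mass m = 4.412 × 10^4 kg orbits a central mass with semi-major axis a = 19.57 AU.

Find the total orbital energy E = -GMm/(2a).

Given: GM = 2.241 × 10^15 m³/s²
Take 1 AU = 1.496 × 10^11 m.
a = 19.57 AU = 2.92767 × 10^12 m
GM = 2.241 × 10^15 m³/s²
2a = 5.85534 × 10^12 m
GMm = 2.241 × 10^15 × 44120 = 9.88729 × 10^19 m³·kg/s²
E = −GMm/(2a) = -1.68859 × 10^7 J ≈ -16.89 MJ

Final answer: -16.89 MJ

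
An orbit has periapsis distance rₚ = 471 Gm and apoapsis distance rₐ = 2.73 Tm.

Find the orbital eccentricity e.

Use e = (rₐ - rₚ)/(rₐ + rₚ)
rₚ = 471 Gm = 4.71 × 10^11 m
rₐ = 2.73 Tm = 2.73 × 10^12 m
rₐ − rₚ = 2.259 × 10^12 m
rₐ + rₚ = 3.201 × 10^12 m
e = (rₐ − rₚ)/(rₐ + rₚ) = 0.705717

Final answer: e = 0.7057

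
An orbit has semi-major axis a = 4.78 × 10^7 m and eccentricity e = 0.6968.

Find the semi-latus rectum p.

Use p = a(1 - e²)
a = 4.78 × 10^7 m
e = 0.6968,  e² = 0.48553,  1 − e² = 0.51447
p = a(1 − e²) = 4.78 × 10^7 m × 0.51447 = 2.45917 × 10^7 m ≈ 2.459 × 10^7 m

Final answer: p = 2.459 × 10^7 m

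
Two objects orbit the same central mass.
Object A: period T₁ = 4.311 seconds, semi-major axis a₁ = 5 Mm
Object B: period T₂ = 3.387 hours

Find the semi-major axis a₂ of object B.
T₁ = 4.311 seconds
T₂ = 3.387 hours = 12193.2 s
a₁ = 5 Mm = 5 × 10^6 m
Kepler's third law: (T₂/T₁)² = (a₂/a₁)³  ⇒  a₂ = a₁ (T₂/T₁)^(2/3)
T₂/T₁ = 2828.39
(T₂/T₁)^(2/3) = 199.998
a₂ = 5 × 10^6 m × 199.998 = 9.99992 × 10^8 m ≈ 1000 Mm

Final answer: a₂ = 1000 Mm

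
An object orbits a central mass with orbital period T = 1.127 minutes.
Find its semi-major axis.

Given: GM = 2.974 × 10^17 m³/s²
T = 1.127 minutes = 67.62 s
GM = 2.974 × 10^17 m³/s²
Kepler's third law: a³ = GM T² / (4π²)
T² = 4572.46 s²
a³ = (2.974 × 10^17) × 4572.46 / (4π²) = 3.44454 × 10^19 m³
a = (a³)^(1/3) = 3.2537 × 10^6 m ≈ 3.254 Mm

Final answer: 3.254 Mm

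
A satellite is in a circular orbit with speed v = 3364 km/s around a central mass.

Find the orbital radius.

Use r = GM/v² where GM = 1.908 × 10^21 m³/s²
v = 3364 km/s = 3.364 × 10^6 m/s
GM = 1.908 × 10^21 m³/s²
v² = 1.13165 × 10^13 m²/s²
r = GM/v² = (1.908 × 10^21) / (1.13165 × 10^13) = 1.68603 × 10^8 m ≈ 1.686 × 10^8 m

Final answer: 1.686 × 10^8 m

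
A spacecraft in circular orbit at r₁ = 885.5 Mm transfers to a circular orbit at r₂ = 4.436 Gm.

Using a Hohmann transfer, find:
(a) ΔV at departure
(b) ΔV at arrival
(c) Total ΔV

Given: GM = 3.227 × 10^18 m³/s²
r₁ = 885.5 Mm = 8.855 × 10^8 m
r₂ = 4.436 Gm = 4.436 × 10^9 m
GM = 3.227 × 10^18 m³/s²
Transfer ellipse: a_t = (r₁ + r₂)/2 = 2.66075 × 10^9 m
Circular speed at r₁: v₁ = √(GM/r₁) = 60367.8 m/s
Transfer speed at r₁ (periapsis): v₁ₜ = √(GM(2/r₁ − 1/a_t)) = 77946.9 m/s
(a) ΔV₁ = v₁ₜ − v₁ = 17579.1 m/s ≈ 17.58 km/s
Circular speed at r₂: v₂ = √(GM/r₂) = 26971.4 m/s
Transfer speed at r₂ (apoapsis): v₂ₜ = √(GM(2/r₂ − 1/a_t)) = 15559.5 m/s
(b) ΔV₂ = v₂ − v₂ₜ = 11411.9 m/s ≈ 11.41 km/s
(c) ΔV_total = ΔV₁ + ΔV₂ = 28991 m/s ≈ 28.99 km/s

Final answer:
(a) ΔV₁ = 17.58 km/s
(b) ΔV₂ = 11.41 km/s
(c) ΔV_total = 28.99 km/s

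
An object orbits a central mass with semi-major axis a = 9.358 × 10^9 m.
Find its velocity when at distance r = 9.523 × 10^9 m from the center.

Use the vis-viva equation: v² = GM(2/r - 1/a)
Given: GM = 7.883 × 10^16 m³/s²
a = 9.358 × 10^9 m
r = 9.523 × 10^9 m
GM = 7.883 × 10^16 m³/s²
2/r − 1/a = 2.10018 × 10^-10 − 1.0686 × 10^-10 = 1.03157 × 10^-10 m⁻¹
v² = GM (2/r − 1/a) = 8.1319 × 10^6 m²/s²
v = 2851.65 m/s ≈ 2.852 km/s

Final answer: 2.852 km/s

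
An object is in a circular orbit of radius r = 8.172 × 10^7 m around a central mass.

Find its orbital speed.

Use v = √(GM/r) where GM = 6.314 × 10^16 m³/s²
r = 8.172 × 10^7 m
GM = 6.314 × 10^16 m³/s²
GM/r = (6.314 × 10^16) / (8.172 × 10^7) = 7.72638 × 10^8 m²/s²
v = √(GM/r) = 27796.4 m/s ≈ 27.8 km/s

Final answer: 27.8 km/s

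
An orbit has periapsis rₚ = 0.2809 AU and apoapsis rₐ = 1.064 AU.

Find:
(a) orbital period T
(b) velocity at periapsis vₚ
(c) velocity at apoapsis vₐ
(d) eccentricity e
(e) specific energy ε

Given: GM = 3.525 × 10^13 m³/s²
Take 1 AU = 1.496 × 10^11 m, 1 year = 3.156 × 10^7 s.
rₚ = 0.2809 AU = 4.20226 × 10^10 m
rₐ = 1.064 AU = 1.59174 × 10^11 m
GM = 3.525 × 10^13 m³/s²
a = (rₚ + rₐ)/2 = 1.00599 × 10^11 m
e = (rₐ − rₚ)/(rₐ + rₚ) = (1.17152 × 10^11) / (2.01197 × 10^11) = 0.582274
(a) a³ = 1.01806 × 10^33 m³;  T = 2π √(a³/GM) = 2π × 5.37413 × 10^9 s = 3.37666 × 10^10 s ≈ 1070 years
(b) vₚ² = GM (2/rₚ − 1/a) = 3.525 × 10^13 × (4.75934 × 10^-11 − 9.9405 × 10^-12) = 1327.26 m²/s²;  vₚ = 36.4316 m/s ≈ 36.43 m/s
(c) vₐ² = GM (2/rₐ − 1/a) = 3.525 × 10^13 × (1.25648 × 10^-11 − 9.9405 × 10^-12) = 92.5076 m²/s²;  vₐ = 9.61809 m/s ≈ 9.618 m/s
(d) e = 0.582274 ≈ 0.5823
(e) 2a = 2.01197 × 10^11 m;  ε = −GM/(2a) = -175.201 J/kg ≈ -175.2 J/kg

Final answer:
(a) orbital period T = 1070 years
(b) velocity at periapsis vₚ = 36.43 m/s
(c) velocity at apoapsis vₐ = 9.618 m/s
(d) eccentricity e = 0.5823
(e) specific energy ε = -175.2 J/kg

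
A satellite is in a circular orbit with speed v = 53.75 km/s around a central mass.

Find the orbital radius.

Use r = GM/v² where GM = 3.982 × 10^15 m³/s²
v = 53.75 km/s = 53750 m/s
GM = 3.982 × 10^15 m³/s²
v² = 2.88906 × 10^9 m²/s²
r = GM/v² = (3.982 × 10^15) / (2.88906 × 10^9) = 1.3783 × 10^6 m ≈ 1.378 × 10^6 m

Final answer: 1.378 × 10^6 m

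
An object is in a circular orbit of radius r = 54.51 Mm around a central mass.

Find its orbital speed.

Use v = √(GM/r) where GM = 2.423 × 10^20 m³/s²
r = 54.51 Mm = 5.451 × 10^7 m
GM = 2.423 × 10^20 m³/s²
GM/r = (2.423 × 10^20) / (5.451 × 10^7) = 4.44506 × 10^12 m²/s²
v = √(GM/r) = 2.10833 × 10^6 m/s ≈ 2108 km/s

Final answer: 2108 km/s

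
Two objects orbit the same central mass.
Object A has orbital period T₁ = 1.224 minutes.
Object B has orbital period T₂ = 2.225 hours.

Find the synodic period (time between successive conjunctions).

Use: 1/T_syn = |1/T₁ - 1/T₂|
T₁ = 1.224 minutes = 73.44 s
T₂ = 2.225 hours = 8010 s
1/T₁ = 0.0136166 s⁻¹
1/T₂ = 0.000124844 s⁻¹
|1/T₁ − 1/T₂| = 0.0134917 s⁻¹
T_syn = 1 / |1/T₁ − 1/T₂| = 74.1196 s ≈ 1.235 minutes

Final answer: T_syn = 1.235 minutes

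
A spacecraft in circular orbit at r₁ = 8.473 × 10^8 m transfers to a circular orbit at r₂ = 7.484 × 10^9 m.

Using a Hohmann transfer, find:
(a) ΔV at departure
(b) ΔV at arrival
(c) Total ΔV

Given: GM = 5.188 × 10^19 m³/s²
r₁ = 8.473 × 10^8 m
r₂ = 7.484 × 10^9 m
GM = 5.188 × 10^19 m³/s²
Transfer ellipse: a_t = (r₁ + r₂)/2 = 4.16565 × 10^9 m
Circular speed at r₁: v₁ = √(GM/r₁) = 247447 m/s
Transfer speed at r₁ (periapsis): v₁ₜ = √(GM(2/r₁ − 1/a_t)) = 331671 m/s
(a) ΔV₁ = v₁ₜ − v₁ = 84224 m/s ≈ 84.22 km/s
Circular speed at r₂: v₂ = √(GM/r₂) = 83259.4 m/s
Transfer speed at r₂ (apoapsis): v₂ₜ = √(GM(2/r₂ − 1/a_t)) = 37550 m/s
(b) ΔV₂ = v₂ − v₂ₜ = 45709.3 m/s ≈ 45.71 km/s
(c) ΔV_total = ΔV₁ + ΔV₂ = 129933 m/s ≈ 129.9 km/s

Final answer:
(a) ΔV₁ = 84.22 km/s
(b) ΔV₂ = 45.71 km/s
(c) ΔV_total = 129.9 km/s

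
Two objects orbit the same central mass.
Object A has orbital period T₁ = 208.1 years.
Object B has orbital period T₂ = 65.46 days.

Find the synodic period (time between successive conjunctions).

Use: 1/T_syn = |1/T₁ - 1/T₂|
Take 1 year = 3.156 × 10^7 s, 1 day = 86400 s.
T₁ = 208.1 years = 6.56764 × 10^9 s
T₂ = 65.46 days = 5.65574 × 10^6 s
1/T₁ = 1.52262 × 10^-10 s⁻¹
1/T₂ = 1.76811 × 10^-7 s⁻¹
|1/T₁ − 1/T₂| = 1.76659 × 10^-7 s⁻¹
T_syn = 1 / |1/T₁ − 1/T₂| = 5.66062 × 10^6 s ≈ 65.52 days

Final answer: T_syn = 65.52 days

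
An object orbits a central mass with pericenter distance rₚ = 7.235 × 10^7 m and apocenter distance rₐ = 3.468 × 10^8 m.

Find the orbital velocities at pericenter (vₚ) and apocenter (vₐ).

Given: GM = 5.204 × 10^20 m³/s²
rₚ = 7.235 × 10^7 m
rₐ = 3.468 × 10^8 m
GM = 5.204 × 10^20 m³/s²
a = (rₚ + rₐ)/2 = 2.09575 × 10^8 m
Vis-viva: v² = GM (2/r − 1/a)
vₚ² = 5.204 × 10^20 × (2.76434 × 10^-8 − 4.77156 × 10^-9) = 1.19025 × 10^13 m²/s²
vₚ = 3.45 × 10^6 m/s ≈ 3450 km/s
vₐ² = 5.204 × 10^20 × (5.76701 × 10^-9 − 4.77156 × 10^-9) = 5.18033 × 10^11 m²/s²
vₐ = 719745 m/s ≈ 719.7 km/s

Final answer: vₚ = 3450 km/s, vₐ = 719.7 km/s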